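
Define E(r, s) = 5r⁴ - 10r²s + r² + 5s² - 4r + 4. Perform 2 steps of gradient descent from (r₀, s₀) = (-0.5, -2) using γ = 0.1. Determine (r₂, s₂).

∇E = (20r³ - 20rs + 2r - 4, -10r² + 10s)
(r₁, s₁) = (-0.5, -2) − 0.1·(-27.5, -22.5) = (2.25, 0.25)
(r₂, s₂) = (2.25, 0.25) − 0.1·(217.0625, -48.125) = (-19.45625, 5.0625)

(-19.45625, 5.0625)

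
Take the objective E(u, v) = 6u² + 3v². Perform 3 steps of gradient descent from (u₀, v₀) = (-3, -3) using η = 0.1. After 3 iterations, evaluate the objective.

∇E = (12u, 6v)
Step 1: at (-3, -3), ∇E = (-36, -18) → (-3, -3) − 0.1·(-36, -18) = (0.6, -1.2)
Step 2: at (0.6, -1.2), ∇E = (7.2, -7.2) → (0.6, -1.2) − 0.1·(7.2, -7.2) = (-0.12, -0.48)
Step 3: at (-0.12, -0.48), ∇E = (-1.44, -2.88) → (-0.12, -0.48) − 0.1·(-1.44, -2.88) = (0.024, -0.192)
E(0.024, -0.192) = 0.114048

0.114048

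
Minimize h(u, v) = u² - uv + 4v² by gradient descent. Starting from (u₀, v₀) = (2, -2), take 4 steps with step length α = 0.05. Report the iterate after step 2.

∇h = (2u - v, -u + 8v)
Step 1: at (2, -2), ∇h = (6, -18) → (2, -2) − 0.05·(6, -18) = (1.7, -1.1)
Step 2: at (1.7, -1.1), ∇h = (4.5, -10.5) → (1.7, -1.1) − 0.05·(4.5, -10.5) = (1.475, -0.575)

(1.475, -0.575)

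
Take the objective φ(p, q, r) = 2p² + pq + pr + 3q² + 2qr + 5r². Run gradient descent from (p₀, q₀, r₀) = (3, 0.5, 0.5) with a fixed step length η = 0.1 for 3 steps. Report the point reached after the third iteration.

∇φ = (4p + q + r, p + 6q + 2r, p + 2q + 10r)
(p₁, q₁, r₁) = (3, 0.5, 0.5) − 0.1·(13, 7, 9) = (1.7, -0.2, -0.4)
(p₂, q₂, r₂) = (1.7, -0.2, -0.4) − 0.1·(6.2, -0.3, -2.7) = (1.08, -0.17, -0.13)
(p₃, q₃, r₃) = (1.08, -0.17, -0.13) − 0.1·(4.02, -0.2, -0.56) = (0.678, -0.15, -0.074)

(0.678, -0.15, -0.074)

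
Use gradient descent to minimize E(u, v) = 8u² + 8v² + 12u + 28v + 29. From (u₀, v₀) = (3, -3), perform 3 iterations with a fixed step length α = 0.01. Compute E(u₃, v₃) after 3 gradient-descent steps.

43.912253952

∇E = (16u + 12, 16v + 28)
Step 1: at (3, -3), ∇E = (60, -20) → (3, -3) − 0.01·(60, -20) = (2.4, -2.8)
Step 2: at (2.4, -2.8), ∇E = (50.4, -16.8) → (2.4, -2.8) − 0.01·(50.4, -16.8) = (1.896, -2.632)
Step 3: at (1.896, -2.632), ∇E = (42.336, -14.112) → (1.896, -2.632) − 0.01·(42.336, -14.112) = (1.47264, -2.49088)
E(1.47264, -2.49088) = 43.912253952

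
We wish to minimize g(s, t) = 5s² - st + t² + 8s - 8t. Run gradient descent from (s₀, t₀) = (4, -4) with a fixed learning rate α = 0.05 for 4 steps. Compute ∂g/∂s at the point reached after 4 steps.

∇g = (10s - t + 8, -s + 2t - 8)
(s₁, t₁) = (4, -4) − 0.05·(52, -20) = (1.4, -3)
(s₂, t₂) = (1.4, -3) − 0.05·(25, -15.4) = (0.15, -2.23)
(s₃, t₃) = (0.15, -2.23) − 0.05·(11.73, -12.61) = (-0.4365, -1.5995)
(s₄, t₄) = (-0.4365, -1.5995) − 0.05·(5.2345, -10.7625) = (-0.698225, -1.061375)
∂g/∂s at (-0.698225, -1.061375) = 2.079125

2.079125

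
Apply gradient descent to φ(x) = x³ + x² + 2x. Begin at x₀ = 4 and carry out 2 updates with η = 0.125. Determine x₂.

φ′(x) = 3x² + 2x + 2
x₁ = 4 − 0.125·58 = -3.25
x₂ = -3.25 − 0.125·27.1875 = -6.6484375

-6.6484375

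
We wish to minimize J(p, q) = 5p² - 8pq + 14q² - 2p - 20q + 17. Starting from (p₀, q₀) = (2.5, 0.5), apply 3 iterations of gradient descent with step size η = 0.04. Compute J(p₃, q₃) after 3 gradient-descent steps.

∇J = (10p - 8q - 2, -8p + 28q - 20)
(p₁, q₁) = (2.5, 0.5) − 0.04·(19, -26) = (1.74, 1.54)
(p₂, q₂) = (1.74, 1.54) − 0.04·(3.08, 9.2) = (1.6168, 1.172)
(p₃, q₃) = (1.6168, 1.172) − 0.04·(4.792, -0.1184) = (1.42512, 1.176736)
J(1.42512, 1.176736) = 6.739861597184

6.739861597184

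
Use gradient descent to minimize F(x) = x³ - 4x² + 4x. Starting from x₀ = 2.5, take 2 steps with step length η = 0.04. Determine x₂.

2.309348

F′(x) = 3x² - 8x + 4
Step 1: F′(2.5) = 2.75; x₁ = 2.5 − 0.04·2.75 = 2.39
Step 2: F′(2.39) = 2.0163; x₂ = 2.39 − 0.04·2.0163 = 2.309348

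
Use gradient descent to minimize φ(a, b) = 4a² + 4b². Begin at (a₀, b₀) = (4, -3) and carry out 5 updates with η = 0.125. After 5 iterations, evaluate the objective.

∇φ = (8a, 8b)
(a₁, b₁) = (4, -3) − 0.125·(32, -24) = (0, 0)
(a₂, b₂) = (0, 0) − 0.125·(0, 0) = (0, 0)
(a₃, b₃) = (0, 0) − 0.125·(0, 0) = (0, 0)
(a₄, b₄) = (0, 0) − 0.125·(0, 0) = (0, 0)
(a₅, b₅) = (0, 0) − 0.125·(0, 0) = (0, 0)
φ(0, 0) = 0

0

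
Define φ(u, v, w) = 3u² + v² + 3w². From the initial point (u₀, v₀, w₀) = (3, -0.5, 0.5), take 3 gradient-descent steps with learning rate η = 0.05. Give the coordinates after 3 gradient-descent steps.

∇φ = (6u, 2v, 6w)
Step 1: at (3, -0.5, 0.5), ∇φ = (18, -1, 3) → (3, -0.5, 0.5) − 0.05·(18, -1, 3) = (2.1, -0.45, 0.35)
Step 2: at (2.1, -0.45, 0.35), ∇φ = (12.6, -0.9, 2.1) → (2.1, -0.45, 0.35) − 0.05·(12.6, -0.9, 2.1) = (1.47, -0.405, 0.245)
Step 3: at (1.47, -0.405, 0.245), ∇φ = (8.82, -0.81, 1.47) → (1.47, -0.405, 0.245) − 0.05·(8.82, -0.81, 1.47) = (1.029, -0.3645, 0.1715)

(1.029, -0.3645, 0.1715)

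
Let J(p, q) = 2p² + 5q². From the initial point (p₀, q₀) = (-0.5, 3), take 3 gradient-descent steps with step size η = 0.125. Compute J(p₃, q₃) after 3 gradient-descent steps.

0.018798828125

∇J = (4p, 10q)
(p₁, q₁) = (-0.5, 3) − 0.125·(-2, 30) = (-0.25, -0.75)
(p₂, q₂) = (-0.25, -0.75) − 0.125·(-1, -7.5) = (-0.125, 0.1875)
(p₃, q₃) = (-0.125, 0.1875) − 0.125·(-0.5, 1.875) = (-0.0625, -0.046875)
J(-0.0625, -0.046875) = 0.018798828125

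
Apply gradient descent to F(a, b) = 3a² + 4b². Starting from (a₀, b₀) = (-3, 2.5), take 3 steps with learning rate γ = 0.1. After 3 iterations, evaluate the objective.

0.112192

∇F = (6a, 8b)
(a₁, b₁) = (-3, 2.5) − 0.1·(-18, 20) = (-1.2, 0.5)
(a₂, b₂) = (-1.2, 0.5) − 0.1·(-7.2, 4) = (-0.48, 0.1)
(a₃, b₃) = (-0.48, 0.1) − 0.1·(-2.88, 0.8) = (-0.192, 0.02)
F(-0.192, 0.02) = 0.112192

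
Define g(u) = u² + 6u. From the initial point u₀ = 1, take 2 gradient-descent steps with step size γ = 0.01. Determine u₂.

g′(u) = 2u + 6
u₁ = 1 − 0.01·8 = 0.92
u₂ = 0.92 − 0.01·7.84 = 0.8416

0.8416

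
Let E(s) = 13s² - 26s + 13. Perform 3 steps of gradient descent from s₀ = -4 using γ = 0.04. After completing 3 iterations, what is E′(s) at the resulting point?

0.00832

E′(s) = 26s - 26
Step 1: E′(-4) = -130; s₁ = -4 − 0.04·(-130) = 1.2
Step 2: E′(1.2) = 5.2; s₂ = 1.2 − 0.04·5.2 = 0.992
Step 3: E′(0.992) = -0.208; s₃ = 0.992 − 0.04·(-0.208) = 1.00032
E′(s) at (1.00032) = 0.00832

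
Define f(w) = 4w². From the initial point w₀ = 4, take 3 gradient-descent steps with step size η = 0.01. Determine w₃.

f′(w) = 8w
w₁ = 4 − 0.01·32 = 3.68
w₂ = 3.68 − 0.01·29.44 = 3.3856
w₃ = 3.3856 − 0.01·27.0848 = 3.114752

3.114752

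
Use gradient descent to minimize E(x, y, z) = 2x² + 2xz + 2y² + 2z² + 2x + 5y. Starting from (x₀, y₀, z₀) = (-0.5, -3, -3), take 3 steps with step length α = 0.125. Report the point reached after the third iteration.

(0.046875, -1.46875, -0.4296875)

∇E = (4x + 2z + 2, 4y + 5, 2x + 4z)
(x₁, y₁, z₁) = (-0.5, -3, -3) − 0.125·(-6, -7, -13) = (0.25, -2.125, -1.375)
(x₂, y₂, z₂) = (0.25, -2.125, -1.375) − 0.125·(0.25, -3.5, -5) = (0.21875, -1.6875, -0.75)
(x₃, y₃, z₃) = (0.21875, -1.6875, -0.75) − 0.125·(1.375, -1.75, -2.5625) = (0.046875, -1.46875, -0.4296875)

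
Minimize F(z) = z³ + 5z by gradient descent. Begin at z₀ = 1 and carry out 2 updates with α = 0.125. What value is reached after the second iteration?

-0.625

F′(z) = 3z² + 5
z₁ = 1 − 0.125·8 = 0
z₂ = 0 − 0.125·5 = -0.625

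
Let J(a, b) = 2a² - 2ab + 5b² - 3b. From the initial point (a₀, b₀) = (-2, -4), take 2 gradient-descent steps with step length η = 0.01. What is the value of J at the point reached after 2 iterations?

57.83496708

∇J = (4a - 2b, -2a + 10b - 3)
(a₁, b₁) = (-2, -4) − 0.01·(0, -39) = (-2, -3.61)
(a₂, b₂) = (-2, -3.61) − 0.01·(-0.78, -35.1) = (-1.9922, -3.259)
J(-1.9922, -3.259) = 57.83496708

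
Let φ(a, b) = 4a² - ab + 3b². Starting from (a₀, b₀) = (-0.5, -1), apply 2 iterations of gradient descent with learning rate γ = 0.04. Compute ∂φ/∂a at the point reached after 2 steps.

∇φ = (8a - b, -a + 6b)
Step 1: at (-0.5, -1), ∇φ = (-3, -5.5) → (-0.5, -1) − 0.04·(-3, -5.5) = (-0.38, -0.78)
Step 2: at (-0.38, -0.78), ∇φ = (-2.26, -4.3) → (-0.38, -0.78) − 0.04·(-2.26, -4.3) = (-0.2896, -0.608)
∂φ/∂a at (-0.2896, -0.608) = -1.7088

-1.7088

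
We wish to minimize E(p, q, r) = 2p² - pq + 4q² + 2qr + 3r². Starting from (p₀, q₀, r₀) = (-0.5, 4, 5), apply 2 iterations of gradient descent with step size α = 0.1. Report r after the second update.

0.53

∇E = (4p - q, -p + 8q + 2r, 2q + 6r)
Step 1: at (-0.5, 4, 5), ∇E = (-6, 42.5, 38) → (-0.5, 4, 5) − 0.1·(-6, 42.5, 38) = (0.1, -0.25, 1.2)
Step 2: at (0.1, -0.25, 1.2), ∇E = (0.65, 0.3, 6.7) → (0.1, -0.25, 1.2) − 0.1·(0.65, 0.3, 6.7) = (0.035, -0.28, 0.53)
r = 0.53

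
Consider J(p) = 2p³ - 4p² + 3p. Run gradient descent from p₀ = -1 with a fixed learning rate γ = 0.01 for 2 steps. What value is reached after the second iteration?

J′(p) = 6p² - 8p + 3
Step 1: J′(-1) = 17; p₁ = -1 − 0.01·17 = -1.17
Step 2: J′(-1.17) = 20.5734; p₂ = -1.17 − 0.01·20.5734 = -1.375734

-1.375734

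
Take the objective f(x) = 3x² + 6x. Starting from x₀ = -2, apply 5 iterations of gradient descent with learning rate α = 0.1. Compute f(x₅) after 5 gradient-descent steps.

-2.9996854272

f′(x) = 6x + 6
Step 1: f′(-2) = -6; x₁ = -2 − 0.1·(-6) = -1.4
Step 2: f′(-1.4) = -2.4; x₂ = -1.4 − 0.1·(-2.4) = -1.16
Step 3: f′(-1.16) = -0.96; x₃ = -1.16 − 0.1·(-0.96) = -1.064
Step 4: f′(-1.064) = -0.384; x₄ = -1.064 − 0.1·(-0.384) = -1.0256
Step 5: f′(-1.0256) = -0.1536; x₅ = -1.0256 − 0.1·(-0.1536) = -1.01024
f(-1.01024) = -2.9996854272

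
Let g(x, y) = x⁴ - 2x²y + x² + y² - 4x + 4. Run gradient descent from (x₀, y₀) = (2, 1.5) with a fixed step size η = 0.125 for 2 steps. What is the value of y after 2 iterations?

∇g = (4x³ - 4xy + 2x - 4, -2x² + 2y)
Step 1: at (2, 1.5), ∇g = (20, -5) → (2, 1.5) − 0.125·(20, -5) = (-0.5, 2.125)
Step 2: at (-0.5, 2.125), ∇g = (-1.25, 3.75) → (-0.5, 2.125) − 0.125·(-1.25, 3.75) = (-0.34375, 1.65625)
y = 1.65625

1.65625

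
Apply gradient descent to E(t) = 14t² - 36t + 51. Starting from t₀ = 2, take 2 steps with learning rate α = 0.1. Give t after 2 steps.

3.6

E′(t) = 28t - 36
Step 1: E′(2) = 20; t₁ = 2 − 0.1·20 = 0
Step 2: E′(0) = -36; t₂ = 0 − 0.1·(-36) = 3.6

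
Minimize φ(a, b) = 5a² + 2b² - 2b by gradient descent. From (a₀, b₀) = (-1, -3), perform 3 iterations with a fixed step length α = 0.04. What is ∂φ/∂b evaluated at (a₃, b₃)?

∇φ = (10a, 4b - 2)
(a₁, b₁) = (-1, -3) − 0.04·(-10, -14) = (-0.6, -2.44)
(a₂, b₂) = (-0.6, -2.44) − 0.04·(-6, -11.76) = (-0.36, -1.9696)
(a₃, b₃) = (-0.36, -1.9696) − 0.04·(-3.6, -9.8784) = (-0.216, -1.574464)
∂φ/∂b at (-0.216, -1.574464) = -8.297856

-8.297856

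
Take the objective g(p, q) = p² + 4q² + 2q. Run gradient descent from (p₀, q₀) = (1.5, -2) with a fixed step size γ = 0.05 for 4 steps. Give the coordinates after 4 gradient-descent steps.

(0.98415, -0.4768)

∇g = (2p, 8q + 2)
(p₁, q₁) = (1.5, -2) − 0.05·(3, -14) = (1.35, -1.3)
(p₂, q₂) = (1.35, -1.3) − 0.05·(2.7, -8.4) = (1.215, -0.88)
(p₃, q₃) = (1.215, -0.88) − 0.05·(2.43, -5.04) = (1.0935, -0.628)
(p₄, q₄) = (1.0935, -0.628) − 0.05·(2.187, -3.024) = (0.98415, -0.4768)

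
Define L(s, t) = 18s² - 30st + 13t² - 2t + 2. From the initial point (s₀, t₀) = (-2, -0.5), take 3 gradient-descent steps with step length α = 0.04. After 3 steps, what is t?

∇L = (36s - 30t, -30s + 26t - 2)
(s₁, t₁) = (-2, -0.5) − 0.04·(-57, 45) = (0.28, -2.3)
(s₂, t₂) = (0.28, -2.3) − 0.04·(79.08, -70.2) = (-2.8832, 0.508)
(s₃, t₃) = (-2.8832, 0.508) − 0.04·(-119.0352, 97.704) = (1.878208, -3.40016)
t = -3.40016

-3.40016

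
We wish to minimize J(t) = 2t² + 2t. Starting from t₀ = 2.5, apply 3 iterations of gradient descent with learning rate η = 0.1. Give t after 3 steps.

0.148

J′(t) = 4t + 2
Step 1: J′(2.5) = 12; t₁ = 2.5 − 0.1·12 = 1.3
Step 2: J′(1.3) = 7.2; t₂ = 1.3 − 0.1·7.2 = 0.58
Step 3: J′(0.58) = 4.32; t₃ = 0.58 − 0.1·4.32 = 0.148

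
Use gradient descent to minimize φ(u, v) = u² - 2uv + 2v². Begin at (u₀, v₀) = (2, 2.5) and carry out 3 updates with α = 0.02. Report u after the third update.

∇φ = (2u - 2v, -2u + 4v)
(u₁, v₁) = (2, 2.5) − 0.02·(-1, 6) = (2.02, 2.38)
(u₂, v₂) = (2.02, 2.38) − 0.02·(-0.72, 5.48) = (2.0344, 2.2704)
(u₃, v₃) = (2.0344, 2.2704) − 0.02·(-0.472, 5.0128) = (2.04384, 2.170144)
u = 2.04384

2.04384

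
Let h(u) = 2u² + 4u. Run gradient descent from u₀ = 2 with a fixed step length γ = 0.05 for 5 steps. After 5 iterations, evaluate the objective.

-0.0672647168

h′(u) = 4u + 4
Step 1: h′(2) = 12; u₁ = 2 − 0.05·12 = 1.4
Step 2: h′(1.4) = 9.6; u₂ = 1.4 − 0.05·9.6 = 0.92
Step 3: h′(0.92) = 7.68; u₃ = 0.92 − 0.05·7.68 = 0.536
Step 4: h′(0.536) = 6.144; u₄ = 0.536 − 0.05·6.144 = 0.2288
Step 5: h′(0.2288) = 4.9152; u₅ = 0.2288 − 0.05·4.9152 = -0.01696
h(-0.01696) = -0.0672647168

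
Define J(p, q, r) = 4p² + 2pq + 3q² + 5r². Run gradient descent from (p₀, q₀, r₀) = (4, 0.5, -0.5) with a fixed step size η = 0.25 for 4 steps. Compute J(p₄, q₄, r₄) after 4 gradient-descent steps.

566.943359375

∇J = (8p + 2q, 2p + 6q, 10r)
Step 1: at (4, 0.5, -0.5), ∇J = (33, 11, -5) → (4, 0.5, -0.5) − 0.25·(33, 11, -5) = (-4.25, -2.25, 0.75)
Step 2: at (-4.25, -2.25, 0.75), ∇J = (-38.5, -22, 7.5) → (-4.25, -2.25, 0.75) − 0.25·(-38.5, -22, 7.5) = (5.375, 3.25, -1.125)
Step 3: at (5.375, 3.25, -1.125), ∇J = (49.5, 30.25, -11.25) → (5.375, 3.25, -1.125) − 0.25·(49.5, 30.25, -11.25) = (-7, -4.3125, 1.6875)
Step 4: at (-7, -4.3125, 1.6875), ∇J = (-64.625, -39.875, 16.875) → (-7, -4.3125, 1.6875) − 0.25·(-64.625, -39.875, 16.875) = (9.15625, 5.65625, -2.53125)
J(9.15625, 5.65625, -2.53125) = 566.943359375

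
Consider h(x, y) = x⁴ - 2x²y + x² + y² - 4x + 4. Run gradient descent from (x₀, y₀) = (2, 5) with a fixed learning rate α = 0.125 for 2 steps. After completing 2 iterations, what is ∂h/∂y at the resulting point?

∇h = (4x³ - 4xy + 2x - 4, -2x² + 2y)
(x₁, y₁) = (2, 5) − 0.125·(-8, 2) = (3, 4.75)
(x₂, y₂) = (3, 4.75) − 0.125·(53, -8.5) = (-3.625, 5.8125)
∂h/∂y at (-3.625, 5.8125) = -14.65625

-14.65625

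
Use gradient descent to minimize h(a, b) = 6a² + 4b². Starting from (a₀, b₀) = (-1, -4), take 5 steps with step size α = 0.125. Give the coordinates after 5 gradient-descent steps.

(0.03125, 0)

∇h = (12a, 8b)
Step 1: at (-1, -4), ∇h = (-12, -32) → (-1, -4) − 0.125·(-12, -32) = (0.5, 0)
Step 2: at (0.5, 0), ∇h = (6, 0) → (0.5, 0) − 0.125·(6, 0) = (-0.25, 0)
Step 3: at (-0.25, 0), ∇h = (-3, 0) → (-0.25, 0) − 0.125·(-3, 0) = (0.125, 0)
Step 4: at (0.125, 0), ∇h = (1.5, 0) → (0.125, 0) − 0.125·(1.5, 0) = (-0.0625, 0)
Step 5: at (-0.0625, 0), ∇h = (-0.75, 0) → (-0.0625, 0) − 0.125·(-0.75, 0) = (0.03125, 0)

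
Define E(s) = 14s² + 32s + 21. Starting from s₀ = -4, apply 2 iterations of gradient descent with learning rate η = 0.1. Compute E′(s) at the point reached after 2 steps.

-259.2

E′(s) = 28s + 32
s₁ = -4 − 0.1·(-80) = 4
s₂ = 4 − 0.1·144 = -10.4
E′(s) at (-10.4) = -259.2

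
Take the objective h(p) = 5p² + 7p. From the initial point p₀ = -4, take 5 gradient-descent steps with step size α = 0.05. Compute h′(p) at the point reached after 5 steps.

h′(p) = 10p + 7
Step 1: h′(-4) = -33; p₁ = -4 − 0.05·(-33) = -2.35
Step 2: h′(-2.35) = -16.5; p₂ = -2.35 − 0.05·(-16.5) = -1.525
Step 3: h′(-1.525) = -8.25; p₃ = -1.525 − 0.05·(-8.25) = -1.1125
Step 4: h′(-1.1125) = -4.125; p₄ = -1.1125 − 0.05·(-4.125) = -0.90625
Step 5: h′(-0.90625) = -2.0625; p₅ = -0.90625 − 0.05·(-2.0625) = -0.803125
h′(p) at (-0.803125) = -1.03125

-1.03125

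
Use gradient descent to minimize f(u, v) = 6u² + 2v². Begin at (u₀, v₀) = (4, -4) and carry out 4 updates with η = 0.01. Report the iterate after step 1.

∇f = (12u, 4v)
(u₁, v₁) = (4, -4) − 0.01·(48, -16) = (3.52, -3.84)

(3.52, -3.84)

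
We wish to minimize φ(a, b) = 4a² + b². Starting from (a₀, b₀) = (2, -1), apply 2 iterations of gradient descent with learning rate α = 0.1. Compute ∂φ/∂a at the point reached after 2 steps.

∇φ = (8a, 2b)
Step 1: at (2, -1), ∇φ = (16, -2) → (2, -1) − 0.1·(16, -2) = (0.4, -0.8)
Step 2: at (0.4, -0.8), ∇φ = (3.2, -1.6) → (0.4, -0.8) − 0.1·(3.2, -1.6) = (0.08, -0.64)
∂φ/∂a at (0.08, -0.64) = 0.64

0.64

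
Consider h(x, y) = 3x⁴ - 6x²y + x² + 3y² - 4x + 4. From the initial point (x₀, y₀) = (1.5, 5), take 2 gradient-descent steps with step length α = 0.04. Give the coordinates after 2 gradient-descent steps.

∇h = (12x³ - 12xy + 2x - 4, -6x² + 6y)
Step 1: at (1.5, 5), ∇h = (-50.5, 16.5) → (1.5, 5) − 0.04·(-50.5, 16.5) = (3.52, 4.34)
Step 2: at (3.52, 4.34), ∇h = (343.088896, -48.3024) → (3.52, 4.34) − 0.04·(343.088896, -48.3024) = (-10.20355584, 6.272096)

(-10.20355584, 6.272096)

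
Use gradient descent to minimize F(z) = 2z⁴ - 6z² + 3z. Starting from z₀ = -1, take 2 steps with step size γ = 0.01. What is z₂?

F′(z) = 8z³ - 12z + 3
z₁ = -1 − 0.01·7 = -1.07
z₂ = -1.07 − 0.01·6.039656 = -1.13039656

-1.13039656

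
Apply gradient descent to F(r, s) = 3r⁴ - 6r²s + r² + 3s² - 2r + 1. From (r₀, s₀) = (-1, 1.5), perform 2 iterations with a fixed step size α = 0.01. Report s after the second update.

∇F = (12r³ - 12rs + 2r - 2, -6r² + 6s)
(r₁, s₁) = (-1, 1.5) − 0.01·(2, 3) = (-1.02, 1.47)
(r₂, s₂) = (-1.02, 1.47) − 0.01·(1.218304, 2.5776) = (-1.03218304, 1.444224)
s = 1.444224

1.444224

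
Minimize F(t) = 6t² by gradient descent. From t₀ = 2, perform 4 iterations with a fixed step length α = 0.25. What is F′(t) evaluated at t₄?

F′(t) = 12t
Step 1: F′(2) = 24; t₁ = 2 − 0.25·24 = -4
Step 2: F′(-4) = -48; t₂ = -4 − 0.25·(-48) = 8
Step 3: F′(8) = 96; t₃ = 8 − 0.25·96 = -16
Step 4: F′(-16) = -192; t₄ = -16 − 0.25·(-192) = 32
F′(t) at (32) = 384

384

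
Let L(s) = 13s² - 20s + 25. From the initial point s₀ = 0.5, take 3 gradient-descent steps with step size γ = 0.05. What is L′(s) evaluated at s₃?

L′(s) = 26s - 20
Step 1: L′(0.5) = -7; s₁ = 0.5 − 0.05·(-7) = 0.85
Step 2: L′(0.85) = 2.1; s₂ = 0.85 − 0.05·2.1 = 0.745
Step 3: L′(0.745) = -0.63; s₃ = 0.745 − 0.05·(-0.63) = 0.7765
L′(s) at (0.7765) = 0.189

0.189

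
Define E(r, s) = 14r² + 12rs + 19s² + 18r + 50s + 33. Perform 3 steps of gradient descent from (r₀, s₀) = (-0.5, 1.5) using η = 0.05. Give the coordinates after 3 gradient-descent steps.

(-2.641, -5.1115)

∇E = (28r + 12s + 18, 12r + 38s + 50)
(r₁, s₁) = (-0.5, 1.5) − 0.05·(22, 101) = (-1.6, -3.55)
(r₂, s₂) = (-1.6, -3.55) − 0.05·(-69.4, -104.1) = (1.87, 1.655)
(r₃, s₃) = (1.87, 1.655) − 0.05·(90.22, 135.33) = (-2.641, -5.1115)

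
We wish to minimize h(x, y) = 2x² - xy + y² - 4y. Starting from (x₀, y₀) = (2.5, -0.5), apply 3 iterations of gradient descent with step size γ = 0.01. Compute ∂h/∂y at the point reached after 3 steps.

∇h = (4x - y, -x + 2y - 4)
Step 1: at (2.5, -0.5), ∇h = (10.5, -7.5) → (2.5, -0.5) − 0.01·(10.5, -7.5) = (2.395, -0.425)
Step 2: at (2.395, -0.425), ∇h = (10.005, -7.245) → (2.395, -0.425) − 0.01·(10.005, -7.245) = (2.29495, -0.35255)
Step 3: at (2.29495, -0.35255), ∇h = (9.53235, -7.00005) → (2.29495, -0.35255) − 0.01·(9.53235, -7.00005) = (2.1996265, -0.2825495)
∂h/∂y at (2.1996265, -0.2825495) = -6.7647255

-6.7647255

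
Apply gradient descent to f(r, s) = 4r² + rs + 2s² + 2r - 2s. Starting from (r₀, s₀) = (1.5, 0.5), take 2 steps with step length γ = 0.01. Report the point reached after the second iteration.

(1.22175, 0.47205)

∇f = (8r + s + 2, r + 4s - 2)
Step 1: at (1.5, 0.5), ∇f = (14.5, 1.5) → (1.5, 0.5) − 0.01·(14.5, 1.5) = (1.355, 0.485)
Step 2: at (1.355, 0.485), ∇f = (13.325, 1.295) → (1.355, 0.485) − 0.01·(13.325, 1.295) = (1.22175, 0.47205)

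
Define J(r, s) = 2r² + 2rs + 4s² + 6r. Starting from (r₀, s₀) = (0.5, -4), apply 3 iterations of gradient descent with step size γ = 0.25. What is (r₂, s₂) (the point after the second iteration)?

(-3.375, -4)

∇J = (4r + 2s + 6, 2r + 8s)
Step 1: at (0.5, -4), ∇J = (0, -31) → (0.5, -4) − 0.25·(0, -31) = (0.5, 3.75)
Step 2: at (0.5, 3.75), ∇J = (15.5, 31) → (0.5, 3.75) − 0.25·(15.5, 31) = (-3.375, -4)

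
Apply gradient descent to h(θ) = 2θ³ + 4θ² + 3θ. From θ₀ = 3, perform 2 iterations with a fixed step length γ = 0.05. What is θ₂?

h′(θ) = 6θ² + 8θ + 3
θ₁ = 3 − 0.05·81 = -1.05
θ₂ = -1.05 − 0.05·1.215 = -1.11075

-1.11075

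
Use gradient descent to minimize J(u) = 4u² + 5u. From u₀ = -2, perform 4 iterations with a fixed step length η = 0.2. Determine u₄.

J′(u) = 8u + 5
u₁ = -2 − 0.2·(-11) = 0.2
u₂ = 0.2 − 0.2·6.6 = -1.12
u₃ = -1.12 − 0.2·(-3.96) = -0.328
u₄ = -0.328 − 0.2·2.376 = -0.8032

-0.8032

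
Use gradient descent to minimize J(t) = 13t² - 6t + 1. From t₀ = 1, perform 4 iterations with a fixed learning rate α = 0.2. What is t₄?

J′(t) = 26t - 6
t₁ = 1 − 0.2·20 = -3
t₂ = -3 − 0.2·(-84) = 13.8
t₃ = 13.8 − 0.2·352.8 = -56.76
t₄ = -56.76 − 0.2·(-1481.76) = 239.592

239.592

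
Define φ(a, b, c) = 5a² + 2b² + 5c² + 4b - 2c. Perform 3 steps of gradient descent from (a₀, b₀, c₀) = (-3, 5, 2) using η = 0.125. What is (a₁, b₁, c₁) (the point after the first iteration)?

(0.75, 2, -0.25)

∇φ = (10a, 4b + 4, 10c - 2)
Step 1: at (-3, 5, 2), ∇φ = (-30, 24, 18) → (-3, 5, 2) − 0.125·(-30, 24, 18) = (0.75, 2, -0.25)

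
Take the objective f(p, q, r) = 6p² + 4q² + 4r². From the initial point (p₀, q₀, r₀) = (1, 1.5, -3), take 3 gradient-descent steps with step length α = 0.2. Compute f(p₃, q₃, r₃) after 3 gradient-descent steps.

∇f = (12p, 8q, 8r)
Step 1: at (1, 1.5, -3), ∇f = (12, 12, -24) → (1, 1.5, -3) − 0.2·(12, 12, -24) = (-1.4, -0.9, 1.8)
Step 2: at (-1.4, -0.9, 1.8), ∇f = (-16.8, -7.2, 14.4) → (-1.4, -0.9, 1.8) − 0.2·(-16.8, -7.2, 14.4) = (1.96, 0.54, -1.08)
Step 3: at (1.96, 0.54, -1.08), ∇f = (23.52, 4.32, -8.64) → (1.96, 0.54, -1.08) − 0.2·(23.52, 4.32, -8.64) = (-2.744, -0.324, 0.648)
f(-2.744, -0.324, 0.648) = 47.276736

47.276736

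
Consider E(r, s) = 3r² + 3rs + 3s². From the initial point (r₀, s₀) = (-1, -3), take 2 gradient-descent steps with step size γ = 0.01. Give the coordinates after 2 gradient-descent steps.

∇E = (6r + 3s, 3r + 6s)
(r₁, s₁) = (-1, -3) − 0.01·(-15, -21) = (-0.85, -2.79)
(r₂, s₂) = (-0.85, -2.79) − 0.01·(-13.47, -19.29) = (-0.7153, -2.5971)

(-0.7153, -2.5971)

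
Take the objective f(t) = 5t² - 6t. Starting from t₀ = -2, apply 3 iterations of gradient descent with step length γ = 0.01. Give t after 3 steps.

-1.2954

f′(t) = 10t - 6
Step 1: f′(-2) = -26; t₁ = -2 − 0.01·(-26) = -1.74
Step 2: f′(-1.74) = -23.4; t₂ = -1.74 − 0.01·(-23.4) = -1.506
Step 3: f′(-1.506) = -21.06; t₃ = -1.506 − 0.01·(-21.06) = -1.2954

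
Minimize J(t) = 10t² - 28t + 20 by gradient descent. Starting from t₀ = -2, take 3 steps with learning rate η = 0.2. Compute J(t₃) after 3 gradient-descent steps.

84272.8

J′(t) = 20t - 28
t₁ = -2 − 0.2·(-68) = 11.6
t₂ = 11.6 − 0.2·204 = -29.2
t₃ = -29.2 − 0.2·(-612) = 93.2
J(93.2) = 84272.8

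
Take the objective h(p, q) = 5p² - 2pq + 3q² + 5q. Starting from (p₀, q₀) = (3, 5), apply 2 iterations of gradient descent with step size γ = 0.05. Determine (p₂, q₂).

(1.355, 2.435)

∇h = (10p - 2q, -2p + 6q + 5)
Step 1: at (3, 5), ∇h = (20, 29) → (3, 5) − 0.05·(20, 29) = (2, 3.55)
Step 2: at (2, 3.55), ∇h = (12.9, 22.3) → (2, 3.55) − 0.05·(12.9, 22.3) = (1.355, 2.435)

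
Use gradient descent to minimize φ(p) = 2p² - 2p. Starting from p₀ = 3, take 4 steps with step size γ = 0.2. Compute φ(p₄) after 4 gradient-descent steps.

φ′(p) = 4p - 2
p₁ = 3 − 0.2·10 = 1
p₂ = 1 − 0.2·2 = 0.6
p₃ = 0.6 − 0.2·0.4 = 0.52
p₄ = 0.52 − 0.2·0.08 = 0.504
φ(0.504) = -0.499968

-0.499968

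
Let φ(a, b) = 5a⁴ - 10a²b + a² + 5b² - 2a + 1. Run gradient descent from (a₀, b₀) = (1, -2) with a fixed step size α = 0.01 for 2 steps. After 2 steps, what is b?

-1.514

∇φ = (20a³ - 20ab + 2a - 2, -10a² + 10b)
(a₁, b₁) = (1, -2) − 0.01·(60, -30) = (0.4, -1.7)
(a₂, b₂) = (0.4, -1.7) − 0.01·(13.68, -18.6) = (0.2632, -1.514)
b = -1.514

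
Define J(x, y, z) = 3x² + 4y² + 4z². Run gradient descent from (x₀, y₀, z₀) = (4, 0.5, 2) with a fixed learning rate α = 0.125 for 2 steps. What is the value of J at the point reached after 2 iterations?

0.1875

∇J = (6x, 8y, 8z)
Step 1: at (4, 0.5, 2), ∇J = (24, 4, 16) → (4, 0.5, 2) − 0.125·(24, 4, 16) = (1, 0, 0)
Step 2: at (1, 0, 0), ∇J = (6, 0, 0) → (1, 0, 0) − 0.125·(6, 0, 0) = (0.25, 0, 0)
J(0.25, 0, 0) = 0.1875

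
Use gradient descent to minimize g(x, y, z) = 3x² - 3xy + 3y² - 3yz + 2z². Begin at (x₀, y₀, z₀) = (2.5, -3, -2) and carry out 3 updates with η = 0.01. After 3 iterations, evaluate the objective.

∇g = (6x - 3y, -3x + 6y - 3z, -3y + 4z)
Step 1: at (2.5, -3, -2), ∇g = (24, -19.5, 1) → (2.5, -3, -2) − 0.01·(24, -19.5, 1) = (2.26, -2.805, -2.01)
Step 2: at (2.26, -2.805, -2.01), ∇g = (21.975, -17.58, 0.375) → (2.26, -2.805, -2.01) − 0.01·(21.975, -17.58, 0.375) = (2.04025, -2.6292, -2.01375)
Step 3: at (2.04025, -2.6292, -2.01375), ∇g = (20.1291, -15.8547, -0.1674) → (2.04025, -2.6292, -2.01375) − 0.01·(20.1291, -15.8547, -0.1674) = (1.838959, -2.470653, -2.012076)
g(1.838959, -2.470653, -2.012076) = 35.271452903619

35.271452903619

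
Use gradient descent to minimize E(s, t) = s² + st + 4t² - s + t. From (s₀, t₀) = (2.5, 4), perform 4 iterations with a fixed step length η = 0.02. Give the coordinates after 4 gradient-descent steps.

(1.9714684, 1.7875192)

∇E = (2s + t - 1, s + 8t + 1)
Step 1: at (2.5, 4), ∇E = (8, 35.5) → (2.5, 4) − 0.02·(8, 35.5) = (2.34, 3.29)
Step 2: at (2.34, 3.29), ∇E = (6.97, 29.66) → (2.34, 3.29) − 0.02·(6.97, 29.66) = (2.2006, 2.6968)
Step 3: at (2.2006, 2.6968), ∇E = (6.098, 24.775) → (2.2006, 2.6968) − 0.02·(6.098, 24.775) = (2.07864, 2.2013)
Step 4: at (2.07864, 2.2013), ∇E = (5.35858, 20.68904) → (2.07864, 2.2013) − 0.02·(5.35858, 20.68904) = (1.9714684, 1.7875192)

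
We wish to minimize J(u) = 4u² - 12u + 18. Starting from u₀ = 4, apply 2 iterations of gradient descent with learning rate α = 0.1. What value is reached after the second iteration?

1.6

J′(u) = 8u - 12
u₁ = 4 − 0.1·20 = 2
u₂ = 2 − 0.1·4 = 1.6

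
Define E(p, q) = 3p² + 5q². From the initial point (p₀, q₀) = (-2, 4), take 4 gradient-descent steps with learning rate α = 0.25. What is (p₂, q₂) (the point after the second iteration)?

∇E = (6p, 10q)
Step 1: at (-2, 4), ∇E = (-12, 40) → (-2, 4) − 0.25·(-12, 40) = (1, -6)
Step 2: at (1, -6), ∇E = (6, -60) → (1, -6) − 0.25·(6, -60) = (-0.5, 9)

(-0.5, 9)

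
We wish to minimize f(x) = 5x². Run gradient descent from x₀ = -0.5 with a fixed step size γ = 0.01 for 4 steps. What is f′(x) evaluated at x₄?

f′(x) = 10x
x₁ = -0.5 − 0.01·(-5) = -0.45
x₂ = -0.45 − 0.01·(-4.5) = -0.405
x₃ = -0.405 − 0.01·(-4.05) = -0.3645
x₄ = -0.3645 − 0.01·(-3.645) = -0.32805
f′(x) at (-0.32805) = -3.2805

-3.2805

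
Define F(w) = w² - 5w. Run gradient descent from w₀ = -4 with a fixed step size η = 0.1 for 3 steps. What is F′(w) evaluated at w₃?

-6.656

F′(w) = 2w - 5
Step 1: F′(-4) = -13; w₁ = -4 − 0.1·(-13) = -2.7
Step 2: F′(-2.7) = -10.4; w₂ = -2.7 − 0.1·(-10.4) = -1.66
Step 3: F′(-1.66) = -8.32; w₃ = -1.66 − 0.1·(-8.32) = -0.828
F′(w) at (-0.828) = -6.656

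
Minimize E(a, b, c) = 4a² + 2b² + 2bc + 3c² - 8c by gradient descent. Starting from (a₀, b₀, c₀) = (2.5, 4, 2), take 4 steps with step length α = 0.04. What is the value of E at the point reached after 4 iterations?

4.78998447734784

∇E = (8a, 4b + 2c, 2b + 6c - 8)
Step 1: at (2.5, 4, 2), ∇E = (20, 20, 12) → (2.5, 4, 2) − 0.04·(20, 20, 12) = (1.7, 3.2, 1.52)
Step 2: at (1.7, 3.2, 1.52), ∇E = (13.6, 15.84, 7.52) → (1.7, 3.2, 1.52) − 0.04·(13.6, 15.84, 7.52) = (1.156, 2.5664, 1.2192)
Step 3: at (1.156, 2.5664, 1.2192), ∇E = (9.248, 12.704, 4.448) → (1.156, 2.5664, 1.2192) − 0.04·(9.248, 12.704, 4.448) = (0.78608, 2.05824, 1.04128)
Step 4: at (0.78608, 2.05824, 1.04128), ∇E = (6.28864, 10.31552, 2.36416) → (0.78608, 2.05824, 1.04128) − 0.04·(6.28864, 10.31552, 2.36416) = (0.5345344, 1.6456192, 0.9467136)
E(0.5345344, 1.6456192, 0.9467136) = 4.78998447734784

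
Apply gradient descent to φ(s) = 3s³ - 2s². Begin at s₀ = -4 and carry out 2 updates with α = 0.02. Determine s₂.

-17.1072

φ′(s) = 9s² - 4s
Step 1: φ′(-4) = 160; s₁ = -4 − 0.02·160 = -7.2
Step 2: φ′(-7.2) = 495.36; s₂ = -7.2 − 0.02·495.36 = -17.1072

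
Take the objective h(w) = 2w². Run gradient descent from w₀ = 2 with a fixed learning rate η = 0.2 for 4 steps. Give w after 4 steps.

h′(w) = 4w
w₁ = 2 − 0.2·8 = 0.4
w₂ = 0.4 − 0.2·1.6 = 0.08
w₃ = 0.08 − 0.2·0.32 = 0.016
w₄ = 0.016 − 0.2·0.064 = 0.0032

0.0032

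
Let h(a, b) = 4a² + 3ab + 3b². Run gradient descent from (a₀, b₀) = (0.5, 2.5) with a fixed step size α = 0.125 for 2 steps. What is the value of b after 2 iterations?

∇h = (8a + 3b, 3a + 6b)
Step 1: at (0.5, 2.5), ∇h = (11.5, 16.5) → (0.5, 2.5) − 0.125·(11.5, 16.5) = (-0.9375, 0.4375)
Step 2: at (-0.9375, 0.4375), ∇h = (-6.1875, -0.1875) → (-0.9375, 0.4375) − 0.125·(-6.1875, -0.1875) = (-0.1640625, 0.4609375)
b = 0.4609375

0.4609375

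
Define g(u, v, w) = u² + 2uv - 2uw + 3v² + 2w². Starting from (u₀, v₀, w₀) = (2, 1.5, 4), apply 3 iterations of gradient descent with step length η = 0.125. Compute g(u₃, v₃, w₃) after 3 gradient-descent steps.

∇g = (2u + 2v - 2w, 2u + 6v, -2u + 4w)
(u₁, v₁, w₁) = (2, 1.5, 4) − 0.125·(-1, 13, 12) = (2.125, -0.125, 2.5)
(u₂, v₂, w₂) = (2.125, -0.125, 2.5) − 0.125·(-1, 3.5, 5.75) = (2.25, -0.5625, 1.78125)
(u₃, v₃, w₃) = (2.25, -0.5625, 1.78125) − 0.125·(-0.1875, 1.125, 2.625) = (2.2734375, -0.703125, 1.453125)
g(2.2734375, -0.703125, 1.453125) = 1.07061767578125

1.07061767578125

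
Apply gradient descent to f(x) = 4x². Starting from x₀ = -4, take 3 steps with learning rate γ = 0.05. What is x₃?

f′(x) = 8x
x₁ = -4 − 0.05·(-32) = -2.4
x₂ = -2.4 − 0.05·(-19.2) = -1.44
x₃ = -1.44 − 0.05·(-11.52) = -0.864

-0.864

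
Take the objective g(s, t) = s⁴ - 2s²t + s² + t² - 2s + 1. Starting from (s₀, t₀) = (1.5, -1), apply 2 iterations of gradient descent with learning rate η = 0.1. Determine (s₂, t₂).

∇g = (4s³ - 4st + 2s - 2, -2s² + 2t)
Step 1: at (1.5, -1), ∇g = (20.5, -6.5) → (1.5, -1) − 0.1·(20.5, -6.5) = (-0.55, -0.35)
Step 2: at (-0.55, -0.35), ∇g = (-4.5355, -1.305) → (-0.55, -0.35) − 0.1·(-4.5355, -1.305) = (-0.09645, -0.2195)

(-0.09645, -0.2195)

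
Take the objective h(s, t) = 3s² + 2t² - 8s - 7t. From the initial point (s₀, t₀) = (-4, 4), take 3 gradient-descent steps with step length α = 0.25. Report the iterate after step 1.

∇h = (6s - 8, 4t - 7)
(s₁, t₁) = (-4, 4) − 0.25·(-32, 9) = (4, 1.75)

(4, 1.75)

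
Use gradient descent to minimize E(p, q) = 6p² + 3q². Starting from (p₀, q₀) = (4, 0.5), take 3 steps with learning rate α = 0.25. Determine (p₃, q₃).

(-32, -0.0625)

∇E = (12p, 6q)
(p₁, q₁) = (4, 0.5) − 0.25·(48, 3) = (-8, -0.25)
(p₂, q₂) = (-8, -0.25) − 0.25·(-96, -1.5) = (16, 0.125)
(p₃, q₃) = (16, 0.125) − 0.25·(192, 0.75) = (-32, -0.0625)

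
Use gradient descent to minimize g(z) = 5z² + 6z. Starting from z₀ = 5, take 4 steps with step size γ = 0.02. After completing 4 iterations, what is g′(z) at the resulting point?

22.9376

g′(z) = 10z + 6
z₁ = 5 − 0.02·56 = 3.88
z₂ = 3.88 − 0.02·44.8 = 2.984
z₃ = 2.984 − 0.02·35.84 = 2.2672
z₄ = 2.2672 − 0.02·28.672 = 1.69376
g′(z) at (1.69376) = 22.9376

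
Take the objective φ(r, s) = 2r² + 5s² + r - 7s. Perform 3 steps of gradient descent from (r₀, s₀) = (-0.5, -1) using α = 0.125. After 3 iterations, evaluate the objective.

-2.56951904296875

∇φ = (4r + 1, 10s - 7)
Step 1: at (-0.5, -1), ∇φ = (-1, -17) → (-0.5, -1) − 0.125·(-1, -17) = (-0.375, 1.125)
Step 2: at (-0.375, 1.125), ∇φ = (-0.5, 4.25) → (-0.375, 1.125) − 0.125·(-0.5, 4.25) = (-0.3125, 0.59375)
Step 3: at (-0.3125, 0.59375), ∇φ = (-0.25, -1.0625) → (-0.3125, 0.59375) − 0.125·(-0.25, -1.0625) = (-0.28125, 0.7265625)
φ(-0.28125, 0.7265625) = -2.56951904296875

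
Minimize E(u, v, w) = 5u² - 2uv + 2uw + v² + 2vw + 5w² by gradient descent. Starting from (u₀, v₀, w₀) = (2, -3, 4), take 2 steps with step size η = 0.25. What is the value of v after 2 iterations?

-1.75

∇E = (10u - 2v + 2w, -2u + 2v + 2w, 2u + 2v + 10w)
Step 1: at (2, -3, 4), ∇E = (34, -2, 38) → (2, -3, 4) − 0.25·(34, -2, 38) = (-6.5, -2.5, -5.5)
Step 2: at (-6.5, -2.5, -5.5), ∇E = (-71, -3, -73) → (-6.5, -2.5, -5.5) − 0.25·(-71, -3, -73) = (11.25, -1.75, 12.75)
v = -1.75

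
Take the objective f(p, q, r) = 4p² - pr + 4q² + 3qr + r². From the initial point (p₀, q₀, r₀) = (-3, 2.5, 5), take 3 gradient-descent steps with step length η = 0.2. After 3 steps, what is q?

∇f = (8p - r, 8q + 3r, -p + 3q + 2r)
(p₁, q₁, r₁) = (-3, 2.5, 5) − 0.2·(-29, 35, 20.5) = (2.8, -4.5, 0.9)
(p₂, q₂, r₂) = (2.8, -4.5, 0.9) − 0.2·(21.5, -33.3, -14.5) = (-1.5, 2.16, 3.8)
(p₃, q₃, r₃) = (-1.5, 2.16, 3.8) − 0.2·(-15.8, 28.68, 15.58) = (1.66, -3.576, 0.684)
q = -3.576

-3.576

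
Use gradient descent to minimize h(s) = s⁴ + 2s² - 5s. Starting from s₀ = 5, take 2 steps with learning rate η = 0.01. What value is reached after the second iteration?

h′(s) = 4s³ + 4s - 5
s₁ = 5 − 0.01·515 = -0.15
s₂ = -0.15 − 0.01·(-5.6135) = -0.093865

-0.093865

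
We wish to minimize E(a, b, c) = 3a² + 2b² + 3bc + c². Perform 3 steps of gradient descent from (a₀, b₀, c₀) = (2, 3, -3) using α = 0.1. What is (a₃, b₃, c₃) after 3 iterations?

∇E = (6a, 4b + 3c, 3b + 2c)
Step 1: at (2, 3, -3), ∇E = (12, 3, 3) → (2, 3, -3) − 0.1·(12, 3, 3) = (0.8, 2.7, -3.3)
Step 2: at (0.8, 2.7, -3.3), ∇E = (4.8, 0.9, 1.5) → (0.8, 2.7, -3.3) − 0.1·(4.8, 0.9, 1.5) = (0.32, 2.61, -3.45)
Step 3: at (0.32, 2.61, -3.45), ∇E = (1.92, 0.09, 0.93) → (0.32, 2.61, -3.45) − 0.1·(1.92, 0.09, 0.93) = (0.128, 2.601, -3.543)

(0.128, 2.601, -3.543)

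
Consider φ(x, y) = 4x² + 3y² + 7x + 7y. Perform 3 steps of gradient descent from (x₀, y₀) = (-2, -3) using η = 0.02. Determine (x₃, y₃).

(-1.541792, -2.416032)

∇φ = (8x + 7, 6y + 7)
(x₁, y₁) = (-2, -3) − 0.02·(-9, -11) = (-1.82, -2.78)
(x₂, y₂) = (-1.82, -2.78) − 0.02·(-7.56, -9.68) = (-1.6688, -2.5864)
(x₃, y₃) = (-1.6688, -2.5864) − 0.02·(-6.3504, -8.5184) = (-1.541792, -2.416032)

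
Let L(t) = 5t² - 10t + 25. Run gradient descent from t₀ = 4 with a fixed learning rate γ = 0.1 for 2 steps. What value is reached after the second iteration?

L′(t) = 10t - 10
Step 1: L′(4) = 30; t₁ = 4 − 0.1·30 = 1
Step 2: L′(1) = 0; t₂ = 1 − 0.1·0 = 1

1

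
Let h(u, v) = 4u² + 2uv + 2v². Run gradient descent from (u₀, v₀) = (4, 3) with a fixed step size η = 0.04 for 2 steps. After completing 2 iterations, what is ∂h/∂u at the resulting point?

15.3824

∇h = (8u + 2v, 2u + 4v)
Step 1: at (4, 3), ∇h = (38, 20) → (4, 3) − 0.04·(38, 20) = (2.48, 2.2)
Step 2: at (2.48, 2.2), ∇h = (24.24, 13.76) → (2.48, 2.2) − 0.04·(24.24, 13.76) = (1.5104, 1.6496)
∂h/∂u at (1.5104, 1.6496) = 15.3824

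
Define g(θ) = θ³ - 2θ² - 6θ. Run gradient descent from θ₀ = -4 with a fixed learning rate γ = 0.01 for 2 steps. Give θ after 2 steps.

-5.332492

g′(θ) = 3θ² - 4θ - 6
Step 1: g′(-4) = 58; θ₁ = -4 − 0.01·58 = -4.58
Step 2: g′(-4.58) = 75.2492; θ₂ = -4.58 − 0.01·75.2492 = -5.332492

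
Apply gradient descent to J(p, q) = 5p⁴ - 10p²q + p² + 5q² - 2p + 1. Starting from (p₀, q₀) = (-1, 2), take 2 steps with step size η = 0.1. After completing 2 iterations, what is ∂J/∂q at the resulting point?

∇J = (20p³ - 20pq + 2p - 2, -10p² + 10q)
Step 1: at (-1, 2), ∇J = (16, 10) → (-1, 2) − 0.1·(16, 10) = (-2.6, 1)
Step 2: at (-2.6, 1), ∇J = (-306.72, -57.6) → (-2.6, 1) − 0.1·(-306.72, -57.6) = (28.072, 6.76)
∂J/∂q at (28.072, 6.76) = -7812.77184

-7812.77184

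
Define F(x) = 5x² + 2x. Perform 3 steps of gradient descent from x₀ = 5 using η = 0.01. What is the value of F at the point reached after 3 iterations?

F′(x) = 10x + 2
x₁ = 5 − 0.01·52 = 4.48
x₂ = 4.48 − 0.01·46.8 = 4.012
x₃ = 4.012 − 0.01·42.12 = 3.5908
F(3.5908) = 71.6508232

71.6508232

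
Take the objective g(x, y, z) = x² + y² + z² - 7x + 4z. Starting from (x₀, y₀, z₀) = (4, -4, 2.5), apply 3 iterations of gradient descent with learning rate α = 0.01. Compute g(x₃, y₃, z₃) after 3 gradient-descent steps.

∇g = (2x - 7, 2y, 2z + 4)
Step 1: at (4, -4, 2.5), ∇g = (1, -8, 9) → (4, -4, 2.5) − 0.01·(1, -8, 9) = (3.99, -3.92, 2.41)
Step 2: at (3.99, -3.92, 2.41), ∇g = (0.98, -7.84, 8.82) → (3.99, -3.92, 2.41) − 0.01·(0.98, -7.84, 8.82) = (3.9802, -3.8416, 2.3218)
Step 3: at (3.9802, -3.8416, 2.3218), ∇g = (0.9604, -7.6832, 8.6436) → (3.9802, -3.8416, 2.3218) − 0.01·(0.9604, -7.6832, 8.6436) = (3.970596, -3.764768, 2.235364)
g(3.970596, -3.764768, 2.235364) = 16.083246901536

16.083246901536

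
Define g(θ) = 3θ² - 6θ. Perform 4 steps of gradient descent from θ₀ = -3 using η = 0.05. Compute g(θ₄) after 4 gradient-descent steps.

g′(θ) = 6θ - 6
Step 1: g′(-3) = -24; θ₁ = -3 − 0.05·(-24) = -1.8
Step 2: g′(-1.8) = -16.8; θ₂ = -1.8 − 0.05·(-16.8) = -0.96
Step 3: g′(-0.96) = -11.76; θ₃ = -0.96 − 0.05·(-11.76) = -0.372
Step 4: g′(-0.372) = -8.232; θ₄ = -0.372 − 0.05·(-8.232) = 0.0396
g(0.0396) = -0.23289552

-0.23289552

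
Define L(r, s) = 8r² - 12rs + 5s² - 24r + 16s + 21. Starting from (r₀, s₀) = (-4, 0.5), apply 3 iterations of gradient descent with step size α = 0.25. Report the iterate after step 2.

∇L = (16r - 12s - 24, -12r + 10s + 16)
(r₁, s₁) = (-4, 0.5) − 0.25·(-94, 69) = (19.5, -16.75)
(r₂, s₂) = (19.5, -16.75) − 0.25·(489, -385.5) = (-102.75, 79.625)

(-102.75, 79.625)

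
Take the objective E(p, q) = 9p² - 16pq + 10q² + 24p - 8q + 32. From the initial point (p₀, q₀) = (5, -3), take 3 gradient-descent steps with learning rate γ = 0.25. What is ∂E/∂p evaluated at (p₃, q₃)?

-69941.75

∇E = (18p - 16q + 24, -16p + 20q - 8)
Step 1: at (5, -3), ∇E = (162, -148) → (5, -3) − 0.25·(162, -148) = (-35.5, 34)
Step 2: at (-35.5, 34), ∇E = (-1159, 1240) → (-35.5, 34) − 0.25·(-1159, 1240) = (254.25, -276)
Step 3: at (254.25, -276), ∇E = (9016.5, -9596) → (254.25, -276) − 0.25·(9016.5, -9596) = (-1999.875, 2123)
∂E/∂p at (-1999.875, 2123) = -69941.75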